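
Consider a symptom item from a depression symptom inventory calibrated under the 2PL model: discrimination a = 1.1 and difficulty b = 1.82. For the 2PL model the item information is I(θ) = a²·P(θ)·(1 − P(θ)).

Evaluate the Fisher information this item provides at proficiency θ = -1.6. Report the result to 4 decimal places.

P = 1/(1+e^{3.7620}) = 0.0227
P(1−P) = 0.0227 × 0.9773 = 0.0222
I = a² × P(1−P) = 1.1² × 0.0222 = 0.02685

0.0269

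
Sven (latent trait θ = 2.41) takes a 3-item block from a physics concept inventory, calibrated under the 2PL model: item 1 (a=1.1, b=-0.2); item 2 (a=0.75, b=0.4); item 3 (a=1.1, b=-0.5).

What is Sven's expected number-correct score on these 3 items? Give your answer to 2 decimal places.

P(θ) = 1 / (1 + exp(−a(θ − b)))
P_1 = 1/(1+e^{-2.8710}) = 0.9464
P_2 = 1/(1+e^{-1.5075}) = 0.8187
P_3 = 1/(1+e^{-3.2010}) = 0.9609
E[score] = 0.9464 + 0.8187 + 0.9609 = 2.7260

2.73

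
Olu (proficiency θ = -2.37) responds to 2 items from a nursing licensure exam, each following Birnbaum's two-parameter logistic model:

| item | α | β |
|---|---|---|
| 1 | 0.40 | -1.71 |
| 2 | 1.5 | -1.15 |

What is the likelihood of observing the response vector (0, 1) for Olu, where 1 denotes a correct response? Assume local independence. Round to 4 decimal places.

P(θ) = 1 / (1 + exp(−α(θ − β)))
P_1 = 1/(1+e^{0.2640}) = 0.4344
P_2 = 1/(1+e^{1.8300}) = 0.1382
L = (1−P_1) × P_2 = 0.5656 × 0.1382 = 0.07819

0.0782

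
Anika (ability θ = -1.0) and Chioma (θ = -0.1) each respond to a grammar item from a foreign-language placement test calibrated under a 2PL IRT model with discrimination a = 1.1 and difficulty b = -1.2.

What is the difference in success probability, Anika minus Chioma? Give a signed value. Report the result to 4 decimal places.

P(θ) = 1 / (1 + exp(−a(θ − b)))
P(Anika) = 0.5548  [exponent 0.2200]
P(Chioma) = 0.7703  [exponent 1.2100]
Difference = 0.5548 − 0.7703 = -0.2155

-0.2155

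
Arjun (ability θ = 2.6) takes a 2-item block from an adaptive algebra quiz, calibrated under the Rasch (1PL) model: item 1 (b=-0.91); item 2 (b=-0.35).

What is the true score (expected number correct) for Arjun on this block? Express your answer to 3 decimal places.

P(θ) = 1 / (1 + exp(−(θ − b)))
P_1 = 1/(1+e^{-3.5100}) = 0.9710
P_2 = 1/(1+e^{-2.9500}) = 0.9503
E[score] = 0.9710 + 0.9503 = 1.9212

1.921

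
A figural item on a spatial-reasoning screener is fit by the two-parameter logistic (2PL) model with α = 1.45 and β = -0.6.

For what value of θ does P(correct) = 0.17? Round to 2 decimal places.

-1.69

P(θ) = 1 / (1 + exp(−α(θ − β)))
logit = ln(0.1700/0.8300) = -1.5856
θ = β + logit/(α) = -0.6 + (-1.5856)/1.4500 = -1.6935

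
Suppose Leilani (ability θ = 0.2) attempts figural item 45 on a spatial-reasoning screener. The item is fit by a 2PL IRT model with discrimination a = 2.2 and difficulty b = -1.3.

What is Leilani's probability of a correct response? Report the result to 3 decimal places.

P(θ) = 1 / (1 + exp(−a(θ − b)))
Exponent: 2.2 × (0.2 − (-1.3)) = 3.3000
1/(1 + e^{-3.3000}) = 0.9644

0.964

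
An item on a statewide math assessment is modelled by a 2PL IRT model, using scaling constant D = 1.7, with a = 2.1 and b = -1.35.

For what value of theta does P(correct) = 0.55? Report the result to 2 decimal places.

-1.29

P(theta) = 1 / (1 + exp(−D·a(theta − b)))
logit = ln(0.5500/0.4500) = 0.2007
theta = b + logit/(1.7·a) = -1.35 + 0.2007/3.5700 = -1.2938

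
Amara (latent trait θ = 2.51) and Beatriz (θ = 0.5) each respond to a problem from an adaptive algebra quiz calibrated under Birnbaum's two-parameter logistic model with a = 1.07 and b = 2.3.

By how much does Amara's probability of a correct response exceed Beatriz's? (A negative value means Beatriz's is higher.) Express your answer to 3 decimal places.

P(θ) = 1 / (1 + exp(−a(θ − b)))
P(Amara) = 0.5559  [exponent 0.2247]
P(Beatriz) = 0.1272  [exponent -1.9260]
Difference = 0.5559 − 0.1272 = 0.4287

0.429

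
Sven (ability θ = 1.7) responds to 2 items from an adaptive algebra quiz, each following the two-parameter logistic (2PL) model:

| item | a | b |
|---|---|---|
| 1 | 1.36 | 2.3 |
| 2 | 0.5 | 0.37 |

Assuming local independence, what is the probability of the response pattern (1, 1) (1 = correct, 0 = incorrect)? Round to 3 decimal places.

0.202

P(θ) = 1 / (1 + exp(−a(θ − b)))
P_1 = 1/(1+e^{0.8160}) = 0.3066
P_2 = 1/(1+e^{-0.6650}) = 0.6604
L = P_1 × P_2 = 0.3066 × 0.6604 = 0.20248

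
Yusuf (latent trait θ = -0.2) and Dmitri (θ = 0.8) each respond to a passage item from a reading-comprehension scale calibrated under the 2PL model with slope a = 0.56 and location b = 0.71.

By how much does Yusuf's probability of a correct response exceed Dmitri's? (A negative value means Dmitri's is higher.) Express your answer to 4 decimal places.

P(θ) = 1 / (1 + exp(−a(θ − b)))
P(Yusuf) = 0.3753  [exponent -0.5096]
P(Dmitri) = 0.5126  [exponent 0.0504]
Difference = 0.3753 − 0.5126 = -0.1373

-0.1373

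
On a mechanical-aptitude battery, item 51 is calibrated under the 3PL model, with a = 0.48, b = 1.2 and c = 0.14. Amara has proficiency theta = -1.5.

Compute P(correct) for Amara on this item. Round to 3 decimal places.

P(theta) = c + (1 − c) · 1 / (1 + exp(−a(theta − b)))
Exponent: 0.48 × (-1.5 − 1.2) = -1.2960
1/(1 + e^{1.2960}) = 0.2148
P = 0.14 + 0.86 × 0.2148 = 0.3248

0.325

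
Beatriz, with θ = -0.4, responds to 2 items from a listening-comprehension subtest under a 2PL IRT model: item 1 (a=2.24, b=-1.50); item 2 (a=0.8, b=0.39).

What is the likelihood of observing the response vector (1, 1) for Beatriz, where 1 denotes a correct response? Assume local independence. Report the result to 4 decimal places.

0.3198

P(θ) = 1 / (1 + exp(−a(θ − b)))
P_1 = 1/(1+e^{-2.4640}) = 0.9216
P_2 = 1/(1+e^{0.6320}) = 0.3471
L = P_1 × P_2 = 0.9216 × 0.3471 = 0.31984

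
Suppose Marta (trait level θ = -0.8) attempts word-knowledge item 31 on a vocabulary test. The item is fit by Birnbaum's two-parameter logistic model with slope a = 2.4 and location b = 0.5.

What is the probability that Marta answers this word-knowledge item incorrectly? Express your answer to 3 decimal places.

P(θ) = 1 / (1 + exp(−a(θ − b)))
Exponent: 2.4 × (-0.8 − 0.5) = -3.1200
1/(1 + e^{3.1200}) = 0.0423
P(incorrect) = 1 − 0.0423 = 0.9577

0.958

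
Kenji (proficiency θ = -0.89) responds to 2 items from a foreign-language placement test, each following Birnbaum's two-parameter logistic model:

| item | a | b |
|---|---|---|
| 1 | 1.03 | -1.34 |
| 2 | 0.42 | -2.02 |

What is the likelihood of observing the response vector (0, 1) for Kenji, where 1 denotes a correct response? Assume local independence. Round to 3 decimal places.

P(θ) = 1 / (1 + exp(−a(θ − b)))
P_1 = 1/(1+e^{-0.4635}) = 0.6138
P_2 = 1/(1+e^{-0.4746}) = 0.6165
L = (1−P_1) × P_2 = 0.3862 × 0.6165 = 0.23805

0.238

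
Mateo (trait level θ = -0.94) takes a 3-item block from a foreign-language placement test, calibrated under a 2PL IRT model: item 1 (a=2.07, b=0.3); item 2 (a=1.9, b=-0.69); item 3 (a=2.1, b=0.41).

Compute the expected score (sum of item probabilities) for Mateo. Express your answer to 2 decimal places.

0.51

P(θ) = 1 / (1 + exp(−a(θ − b)))
P_1 = 1/(1+e^{2.5668}) = 0.0713
P_2 = 1/(1+e^{0.4750}) = 0.3834
P_3 = 1/(1+e^{2.8350}) = 0.0555
E[score] = 0.0713 + 0.3834 + 0.0555 = 0.5102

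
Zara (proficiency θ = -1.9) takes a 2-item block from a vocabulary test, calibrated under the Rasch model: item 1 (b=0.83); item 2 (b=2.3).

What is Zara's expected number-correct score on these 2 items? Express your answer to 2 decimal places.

0.08

P(θ) = 1 / (1 + exp(−(θ − b)))
P_1 = 1/(1+e^{2.7300}) = 0.0612
P_2 = 1/(1+e^{4.2000}) = 0.0148
E[score] = 0.0612 + 0.0148 = 0.0760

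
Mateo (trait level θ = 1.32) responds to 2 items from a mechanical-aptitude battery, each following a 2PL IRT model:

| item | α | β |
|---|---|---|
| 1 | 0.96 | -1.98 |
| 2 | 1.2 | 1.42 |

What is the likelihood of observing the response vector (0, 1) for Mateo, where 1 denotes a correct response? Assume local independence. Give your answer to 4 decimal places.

P(θ) = 1 / (1 + exp(−α(θ − β)))
P_1 = 1/(1+e^{-3.1680}) = 0.9596
P_2 = 1/(1+e^{0.1200}) = 0.4700
L = (1−P_1) × P_2 = 0.0404 × 0.4700 = 0.01898

0.0190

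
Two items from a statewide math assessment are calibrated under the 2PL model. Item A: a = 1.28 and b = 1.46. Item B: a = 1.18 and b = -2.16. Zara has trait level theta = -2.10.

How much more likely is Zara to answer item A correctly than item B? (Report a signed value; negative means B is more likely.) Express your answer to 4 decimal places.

-0.5073

P(theta) = 1 / (1 + exp(−a(theta − b)))
P_A = 0.0104
P_B = 0.5177
P_A − P_B = -0.5073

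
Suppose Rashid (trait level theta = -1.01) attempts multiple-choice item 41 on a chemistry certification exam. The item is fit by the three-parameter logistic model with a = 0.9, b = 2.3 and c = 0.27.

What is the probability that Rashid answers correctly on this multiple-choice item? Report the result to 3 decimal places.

0.305

P(theta) = c + (1 − c) · 1 / (1 + exp(−a(theta − b)))
Exponent: 0.9 × (-1.01 − 2.3) = -2.9790
1/(1 + e^{2.9790}) = 0.0484
P = 0.27 + 0.73 × 0.0484 = 0.3053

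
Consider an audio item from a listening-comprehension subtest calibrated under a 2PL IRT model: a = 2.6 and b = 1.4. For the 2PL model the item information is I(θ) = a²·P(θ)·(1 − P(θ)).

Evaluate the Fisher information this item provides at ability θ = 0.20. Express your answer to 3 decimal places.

0.274

P = 1/(1+e^{3.1200}) = 0.0423
P(1−P) = 0.0423 × 0.9577 = 0.0405
I = a² × P(1−P) = 2.6² × 0.0405 = 0.27379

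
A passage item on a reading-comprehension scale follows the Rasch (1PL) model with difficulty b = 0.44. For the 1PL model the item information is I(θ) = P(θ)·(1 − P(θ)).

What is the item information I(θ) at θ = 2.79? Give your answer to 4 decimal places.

0.0795

P = 1/(1+e^{-2.3500}) = 0.9129
P(1−P) = 0.9129 × 0.0871 = 0.0795
I = P(1−P) = 0.07949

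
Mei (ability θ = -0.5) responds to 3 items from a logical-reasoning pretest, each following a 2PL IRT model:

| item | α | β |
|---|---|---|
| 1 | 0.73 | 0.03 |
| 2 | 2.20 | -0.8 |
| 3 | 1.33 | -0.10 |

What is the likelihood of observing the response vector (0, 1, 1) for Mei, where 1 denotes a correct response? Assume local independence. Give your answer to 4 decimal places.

0.1453

P(θ) = 1 / (1 + exp(−α(θ − β)))
P_1 = 1/(1+e^{0.3869}) = 0.4045
P_2 = 1/(1+e^{-0.6600}) = 0.6593
P_3 = 1/(1+e^{0.5320}) = 0.3701
L = (1−P_1) × P_2 × P_3 = 0.5955 × 0.6593 × 0.3701 = 0.14529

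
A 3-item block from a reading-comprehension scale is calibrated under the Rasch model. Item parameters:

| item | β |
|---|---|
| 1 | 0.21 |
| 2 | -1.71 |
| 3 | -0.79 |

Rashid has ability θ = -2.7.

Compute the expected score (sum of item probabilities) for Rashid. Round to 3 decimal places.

P(θ) = 1 / (1 + exp(−(θ − β)))
P_1 = 1/(1+e^{2.9100}) = 0.0517
P_2 = 1/(1+e^{0.9900}) = 0.2709
P_3 = 1/(1+e^{1.9100}) = 0.1290
E[score] = 0.0517 + 0.2709 + 0.1290 = 0.4516

0.452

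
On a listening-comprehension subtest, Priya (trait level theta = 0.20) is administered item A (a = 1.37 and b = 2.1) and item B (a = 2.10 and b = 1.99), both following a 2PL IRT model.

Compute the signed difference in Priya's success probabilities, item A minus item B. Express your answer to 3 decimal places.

0.046

P(theta) = 1 / (1 + exp(−a(theta − b)))
P_A = 0.0689
P_B = 0.0228
P_A − P_B = 0.0462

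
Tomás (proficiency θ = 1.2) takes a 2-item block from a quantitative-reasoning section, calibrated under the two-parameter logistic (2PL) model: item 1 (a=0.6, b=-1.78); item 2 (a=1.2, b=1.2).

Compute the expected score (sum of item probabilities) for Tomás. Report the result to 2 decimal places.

1.36

P(θ) = 1 / (1 + exp(−a(θ − b)))
P_1 = 1/(1+e^{-1.7880}) = 0.8567
P_2 = 1/(1+e^{0.0000}) = 0.5000
E[score] = 0.8567 + 0.5000 = 1.3567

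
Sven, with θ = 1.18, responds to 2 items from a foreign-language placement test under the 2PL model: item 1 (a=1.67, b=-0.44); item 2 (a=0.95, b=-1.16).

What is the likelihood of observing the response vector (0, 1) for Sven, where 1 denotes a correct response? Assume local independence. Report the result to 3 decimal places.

P(θ) = 1 / (1 + exp(−a(θ − b)))
P_1 = 1/(1+e^{-2.7054}) = 0.9373
P_2 = 1/(1+e^{-2.2230}) = 0.9023
L = (1−P_1) × P_2 = 0.0627 × 0.9023 = 0.05653

0.057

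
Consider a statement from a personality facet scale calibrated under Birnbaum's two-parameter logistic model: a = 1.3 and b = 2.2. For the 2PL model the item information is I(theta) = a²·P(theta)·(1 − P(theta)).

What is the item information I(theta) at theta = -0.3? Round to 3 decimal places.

0.061

P = 1/(1+e^{3.2500}) = 0.0373
P(1−P) = 0.0373 × 0.9627 = 0.0359
I = a² × P(1−P) = 1.3² × 0.0359 = 0.06073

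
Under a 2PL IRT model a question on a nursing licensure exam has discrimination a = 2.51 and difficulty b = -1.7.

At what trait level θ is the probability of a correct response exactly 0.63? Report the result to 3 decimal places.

P(θ) = 1 / (1 + exp(−a(θ − b)))
logit = ln(0.6300/0.3700) = 0.5322
θ = b + logit/(a) = -1.7 + 0.5322/2.5100 = -1.4880

-1.488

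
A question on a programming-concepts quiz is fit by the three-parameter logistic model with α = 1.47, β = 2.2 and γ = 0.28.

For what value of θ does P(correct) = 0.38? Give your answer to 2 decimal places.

P(θ) = γ + (1 − γ) · 1 / (1 + exp(−α(θ − β)))
Remove guessing floor: (0.38 − 0.28)/(1 − 0.28) = 0.1389
logit = ln(0.1389/0.8611) = -1.8245
θ = β + logit/(α) = 2.2 + (-1.8245)/1.4700 = 0.9588

0.96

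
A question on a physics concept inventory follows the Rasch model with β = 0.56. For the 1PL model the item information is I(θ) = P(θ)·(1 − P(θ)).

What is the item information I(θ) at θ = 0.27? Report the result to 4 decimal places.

0.2448

P = 1/(1+e^{0.2900}) = 0.4280
P(1−P) = 0.4280 × 0.5720 = 0.2448
I = P(1−P) = 0.24482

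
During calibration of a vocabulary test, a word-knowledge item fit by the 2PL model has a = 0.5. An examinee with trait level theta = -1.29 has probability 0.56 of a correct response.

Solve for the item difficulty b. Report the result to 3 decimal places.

-1.772

P(theta) = 1 / (1 + exp(−a(theta − b)))
logit(0.56) = ln(0.56/0.44) = 0.2412
b = theta − logit/(a) = -1.29 − 0.2412/0.5000 = -1.7723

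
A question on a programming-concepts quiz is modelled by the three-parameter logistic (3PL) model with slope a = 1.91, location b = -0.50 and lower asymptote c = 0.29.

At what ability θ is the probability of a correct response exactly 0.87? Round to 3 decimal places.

P(θ) = c + (1 − c) · 1 / (1 + exp(−a(θ − b)))
Remove guessing floor: (0.87 − 0.29)/(1 − 0.29) = 0.8169
logit = ln(0.8169/0.1831) = 1.4955
θ = b + logit/(a) = -0.50 + 1.4955/1.9100 = 0.2830

0.283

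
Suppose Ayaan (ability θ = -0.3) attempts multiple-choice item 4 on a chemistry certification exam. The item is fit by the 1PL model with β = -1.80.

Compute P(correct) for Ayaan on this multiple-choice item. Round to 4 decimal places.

0.8176

P(θ) = 1 / (1 + exp(−(θ − β)))
Exponent: (-0.3 − (-1.80)) = 1.5000
1/(1 + e^{-1.5000}) = 0.8176
P = 0.8176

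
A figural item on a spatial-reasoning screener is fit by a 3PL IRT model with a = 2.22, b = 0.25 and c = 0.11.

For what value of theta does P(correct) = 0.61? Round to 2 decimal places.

P(theta) = c + (1 − c) · 1 / (1 + exp(−a(theta − b)))
Remove guessing floor: (0.61 − 0.11)/(1 − 0.11) = 0.5618
logit = ln(0.5618/0.4382) = 0.2485
theta = b + logit/(a) = 0.25 + 0.2485/2.2200 = 0.3619

0.36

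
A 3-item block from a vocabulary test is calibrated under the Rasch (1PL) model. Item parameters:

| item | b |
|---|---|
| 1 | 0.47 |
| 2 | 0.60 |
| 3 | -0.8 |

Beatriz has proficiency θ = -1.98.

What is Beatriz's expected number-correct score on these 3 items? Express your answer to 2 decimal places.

P(θ) = 1 / (1 + exp(−(θ − b)))
P_1 = 1/(1+e^{2.4500}) = 0.0794
P_2 = 1/(1+e^{2.5800}) = 0.0704
P_3 = 1/(1+e^{1.1800}) = 0.2351
E[score] = 0.0794 + 0.0704 + 0.2351 = 0.3849

0.38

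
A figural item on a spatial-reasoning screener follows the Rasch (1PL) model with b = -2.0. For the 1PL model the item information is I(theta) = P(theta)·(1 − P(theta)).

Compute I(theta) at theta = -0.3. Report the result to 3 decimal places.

0.131

P = 1/(1+e^{-1.7000}) = 0.8455
P(1−P) = 0.8455 × 0.1545 = 0.1306
I = P(1−P) = 0.13061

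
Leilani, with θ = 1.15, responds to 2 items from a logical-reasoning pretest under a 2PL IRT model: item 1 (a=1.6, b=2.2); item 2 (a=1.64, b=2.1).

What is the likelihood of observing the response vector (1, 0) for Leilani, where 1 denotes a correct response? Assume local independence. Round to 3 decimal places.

P(θ) = 1 / (1 + exp(−a(θ − b)))
P_1 = 1/(1+e^{1.6800}) = 0.1571
P_2 = 1/(1+e^{1.5580}) = 0.1739
L = P_1 × (1−P_2) = 0.1571 × 0.8261 = 0.12977

0.130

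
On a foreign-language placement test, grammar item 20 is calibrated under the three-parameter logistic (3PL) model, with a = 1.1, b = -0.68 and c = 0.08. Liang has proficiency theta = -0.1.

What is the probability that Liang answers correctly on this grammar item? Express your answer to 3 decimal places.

P(theta) = c + (1 − c) · 1 / (1 + exp(−a(theta − b)))
Exponent: 1.1 × (-0.1 − (-0.68)) = 0.6380
1/(1 + e^{-0.6380}) = 0.6543
P = 0.08 + 0.92 × 0.6543 = 0.6820

0.682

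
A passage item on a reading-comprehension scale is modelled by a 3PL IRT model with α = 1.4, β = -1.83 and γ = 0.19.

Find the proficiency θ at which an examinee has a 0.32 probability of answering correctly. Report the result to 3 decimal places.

P(θ) = γ + (1 − γ) · 1 / (1 + exp(−α(θ − β)))
Remove guessing floor: (0.32 − 0.19)/(1 − 0.19) = 0.1605
logit = ln(0.1605/0.8395) = -1.6546
θ = β + logit/(α) = -1.83 + (-1.6546)/1.4000 = -3.0118

-3.012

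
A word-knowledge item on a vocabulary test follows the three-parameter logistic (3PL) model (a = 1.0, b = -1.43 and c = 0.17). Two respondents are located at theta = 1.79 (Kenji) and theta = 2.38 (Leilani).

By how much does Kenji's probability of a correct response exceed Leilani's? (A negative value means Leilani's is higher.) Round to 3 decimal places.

-0.014

P(theta) = c + (1 − c) · 1 / (1 + exp(−a(theta − b)))
P(Kenji) = 0.9681  [exponent 3.2200]
P(Leilani) = 0.9820  [exponent 3.8100]
Difference = 0.9681 − 0.9820 = -0.0139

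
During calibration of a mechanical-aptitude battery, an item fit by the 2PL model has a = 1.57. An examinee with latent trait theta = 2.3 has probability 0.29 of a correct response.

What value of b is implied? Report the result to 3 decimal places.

2.870

P(theta) = 1 / (1 + exp(−a(theta − b)))
logit(0.29) = ln(0.29/0.71) = -0.8954
b = theta − logit/(a) = 2.3 − (-0.8954)/1.5700 = 2.8703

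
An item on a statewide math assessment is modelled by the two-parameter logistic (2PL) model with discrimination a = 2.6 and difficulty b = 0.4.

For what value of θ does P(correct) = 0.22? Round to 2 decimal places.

P(θ) = 1 / (1 + exp(−a(θ − b)))
logit = ln(0.2200/0.7800) = -1.2657
θ = b + logit/(a) = 0.4 + (-1.2657)/2.6000 = -0.0868

-0.09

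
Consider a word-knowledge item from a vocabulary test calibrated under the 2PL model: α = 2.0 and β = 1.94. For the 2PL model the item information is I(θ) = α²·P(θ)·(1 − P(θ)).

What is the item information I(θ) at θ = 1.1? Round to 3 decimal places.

P = 1/(1+e^{1.6800}) = 0.1571
P(1−P) = 0.1571 × 0.8429 = 0.1324
I = α² × P(1−P) = 2.0² × 0.1324 = 0.52967

0.530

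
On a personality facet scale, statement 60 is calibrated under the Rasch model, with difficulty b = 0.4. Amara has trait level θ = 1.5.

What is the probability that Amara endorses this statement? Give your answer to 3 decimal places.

0.750

P(θ) = 1 / (1 + exp(−(θ − b)))
Exponent: (1.5 − 0.4) = 1.1000
1/(1 + e^{-1.1000}) = 0.7503
P = 0.7503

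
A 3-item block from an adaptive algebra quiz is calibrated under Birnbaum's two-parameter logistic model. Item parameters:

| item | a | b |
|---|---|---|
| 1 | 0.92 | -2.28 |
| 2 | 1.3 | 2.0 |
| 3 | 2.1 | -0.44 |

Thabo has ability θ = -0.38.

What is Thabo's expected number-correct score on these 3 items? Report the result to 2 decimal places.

P(θ) = 1 / (1 + exp(−a(θ − b)))
P_1 = 1/(1+e^{-1.7480}) = 0.8517
P_2 = 1/(1+e^{3.0940}) = 0.0434
P_3 = 1/(1+e^{-0.1260}) = 0.5315
E[score] = 0.8517 + 0.0434 + 0.5315 = 1.4265

1.43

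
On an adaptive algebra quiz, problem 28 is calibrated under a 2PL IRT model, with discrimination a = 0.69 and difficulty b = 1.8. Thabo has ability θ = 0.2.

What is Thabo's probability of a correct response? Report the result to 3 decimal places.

P(θ) = 1 / (1 + exp(−a(θ − b)))
Exponent: 0.69 × (0.2 − 1.8) = -1.1040
1/(1 + e^{1.1040}) = 0.2490

0.249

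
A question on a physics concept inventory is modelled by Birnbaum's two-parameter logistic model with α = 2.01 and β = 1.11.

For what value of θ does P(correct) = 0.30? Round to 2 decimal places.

P(θ) = 1 / (1 + exp(−α(θ − β)))
logit = ln(0.3000/0.7000) = -0.8473
θ = β + logit/(α) = 1.11 + (-0.8473)/2.0100 = 0.6885

0.69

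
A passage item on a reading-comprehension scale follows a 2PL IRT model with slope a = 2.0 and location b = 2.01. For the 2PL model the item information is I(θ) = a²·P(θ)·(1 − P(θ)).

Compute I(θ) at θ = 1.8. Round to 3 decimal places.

P = 1/(1+e^{0.4200}) = 0.3965
P(1−P) = 0.3965 × 0.6035 = 0.2393
I = a² × P(1−P) = 2.0² × 0.2393 = 0.95716

0.957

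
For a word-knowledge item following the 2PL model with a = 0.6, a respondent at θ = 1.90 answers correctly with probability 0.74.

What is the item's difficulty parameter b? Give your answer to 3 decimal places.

0.157

P(θ) = 1 / (1 + exp(−a(θ − b)))
logit(0.74) = ln(0.74/0.26) = 1.0460
b = θ − logit/(a) = 1.90 − 1.0460/0.6000 = 0.1567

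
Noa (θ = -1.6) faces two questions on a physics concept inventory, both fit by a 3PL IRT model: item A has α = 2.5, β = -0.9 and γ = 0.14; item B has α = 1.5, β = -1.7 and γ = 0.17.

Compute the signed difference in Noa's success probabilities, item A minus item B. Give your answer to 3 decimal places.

-0.349

P(θ) = γ + (1 − γ) · 1 / (1 + exp(−α(θ − β)))
P_A = 0.2673
P_B = 0.6161
P_A − P_B = -0.3487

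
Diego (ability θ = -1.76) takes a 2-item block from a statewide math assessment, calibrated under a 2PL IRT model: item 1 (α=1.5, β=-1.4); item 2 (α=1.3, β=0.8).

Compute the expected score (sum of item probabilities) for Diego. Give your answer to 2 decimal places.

P(θ) = 1 / (1 + exp(−α(θ − β)))
P_1 = 1/(1+e^{0.5400}) = 0.3682
P_2 = 1/(1+e^{3.3280}) = 0.0346
E[score] = 0.3682 + 0.0346 = 0.4028

0.40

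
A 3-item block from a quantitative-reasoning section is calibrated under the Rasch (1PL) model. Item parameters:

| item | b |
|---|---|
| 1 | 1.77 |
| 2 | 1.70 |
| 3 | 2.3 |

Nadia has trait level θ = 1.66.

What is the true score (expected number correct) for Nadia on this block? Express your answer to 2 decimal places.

P(θ) = 1 / (1 + exp(−(θ − b)))
P_1 = 1/(1+e^{0.1100}) = 0.4725
P_2 = 1/(1+e^{0.0400}) = 0.4900
P_3 = 1/(1+e^{0.6400}) = 0.3452
E[score] = 0.4725 + 0.4900 + 0.3452 = 1.3078

1.31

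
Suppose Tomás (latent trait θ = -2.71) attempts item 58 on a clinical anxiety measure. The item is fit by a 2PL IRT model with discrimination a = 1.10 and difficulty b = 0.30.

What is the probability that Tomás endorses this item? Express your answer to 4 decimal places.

0.0352

P(θ) = 1 / (1 + exp(−a(θ − b)))
Exponent: 1.10 × (-2.71 − 0.30) = -3.3110
1/(1 + e^{3.3110}) = 0.0352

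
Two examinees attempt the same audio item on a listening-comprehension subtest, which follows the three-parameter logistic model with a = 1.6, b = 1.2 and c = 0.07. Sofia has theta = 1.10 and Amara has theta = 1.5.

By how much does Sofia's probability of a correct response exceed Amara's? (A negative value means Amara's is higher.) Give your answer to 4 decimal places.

P(theta) = c + (1 − c) · 1 / (1 + exp(−a(theta − b)))
P(Sofia) = 0.4979  [exponent -0.1600]
P(Amara) = 0.6445  [exponent 0.4800]
Difference = 0.4979 − 0.6445 = -0.1466

-0.1466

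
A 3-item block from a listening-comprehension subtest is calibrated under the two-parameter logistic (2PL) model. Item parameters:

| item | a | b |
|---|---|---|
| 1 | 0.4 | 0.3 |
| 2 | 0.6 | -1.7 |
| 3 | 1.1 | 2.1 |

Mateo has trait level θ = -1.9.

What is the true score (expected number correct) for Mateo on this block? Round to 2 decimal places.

P(θ) = 1 / (1 + exp(−a(θ − b)))
P_1 = 1/(1+e^{0.8800}) = 0.2932
P_2 = 1/(1+e^{0.1200}) = 0.4700
P_3 = 1/(1+e^{4.4000}) = 0.0121
E[score] = 0.2932 + 0.4700 + 0.0121 = 0.7753

0.78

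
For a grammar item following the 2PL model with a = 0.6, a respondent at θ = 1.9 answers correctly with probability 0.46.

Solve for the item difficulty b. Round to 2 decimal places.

2.17

P(θ) = 1 / (1 + exp(−a(θ − b)))
logit(0.46) = ln(0.46/0.54) = -0.1603
b = θ − logit/(a) = 1.9 − (-0.1603)/0.6000 = 2.1672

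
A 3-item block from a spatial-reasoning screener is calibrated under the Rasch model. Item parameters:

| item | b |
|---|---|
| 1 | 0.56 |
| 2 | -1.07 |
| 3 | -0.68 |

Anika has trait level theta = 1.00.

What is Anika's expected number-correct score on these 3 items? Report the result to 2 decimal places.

2.34

P(theta) = 1 / (1 + exp(−(theta − b)))
P_1 = 1/(1+e^{-0.4400}) = 0.6083
P_2 = 1/(1+e^{-2.0700}) = 0.8880
P_3 = 1/(1+e^{-1.6800}) = 0.8429
E[score] = 0.6083 + 0.8880 + 0.8429 = 2.3391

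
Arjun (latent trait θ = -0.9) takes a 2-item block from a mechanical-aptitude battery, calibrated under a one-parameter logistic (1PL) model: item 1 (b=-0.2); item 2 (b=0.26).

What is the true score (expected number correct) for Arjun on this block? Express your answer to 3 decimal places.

0.570

P(θ) = 1 / (1 + exp(−(θ − b)))
P_1 = 1/(1+e^{0.7000}) = 0.3318
P_2 = 1/(1+e^{1.1600}) = 0.2387
E[score] = 0.3318 + 0.2387 = 0.5705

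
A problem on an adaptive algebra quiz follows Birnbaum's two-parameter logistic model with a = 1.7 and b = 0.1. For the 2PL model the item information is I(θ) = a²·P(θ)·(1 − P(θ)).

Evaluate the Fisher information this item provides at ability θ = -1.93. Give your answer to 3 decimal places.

P = 1/(1+e^{3.4510}) = 0.0307
P(1−P) = 0.0307 × 0.9693 = 0.0298
I = a² × P(1−P) = 1.7² × 0.0298 = 0.08611

0.086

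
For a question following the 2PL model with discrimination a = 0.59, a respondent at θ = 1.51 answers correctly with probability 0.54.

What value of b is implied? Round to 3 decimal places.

1.238

P(θ) = 1 / (1 + exp(−a(θ − b)))
logit(0.54) = ln(0.54/0.46) = 0.1603
b = θ − logit/(a) = 1.51 − 0.1603/0.5900 = 1.2382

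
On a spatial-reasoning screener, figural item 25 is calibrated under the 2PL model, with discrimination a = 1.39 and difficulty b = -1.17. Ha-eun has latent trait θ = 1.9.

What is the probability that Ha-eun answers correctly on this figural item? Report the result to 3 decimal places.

P(θ) = 1 / (1 + exp(−a(θ − b)))
Exponent: 1.39 × (1.9 − (-1.17)) = 4.2673
1/(1 + e^{-4.2673}) = 0.9862

0.986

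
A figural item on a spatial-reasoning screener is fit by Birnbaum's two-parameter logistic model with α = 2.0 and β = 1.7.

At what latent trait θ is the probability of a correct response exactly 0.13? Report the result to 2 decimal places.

P(θ) = 1 / (1 + exp(−α(θ − β)))
logit = ln(0.1300/0.8700) = -1.9010
θ = β + logit/(α) = 1.7 + (-1.9010)/2.0000 = 0.7495

0.75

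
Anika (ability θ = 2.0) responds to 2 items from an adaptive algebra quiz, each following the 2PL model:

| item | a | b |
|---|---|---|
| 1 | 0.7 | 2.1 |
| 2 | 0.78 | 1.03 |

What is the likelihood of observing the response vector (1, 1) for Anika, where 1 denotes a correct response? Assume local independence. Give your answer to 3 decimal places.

0.328

P(θ) = 1 / (1 + exp(−a(θ − b)))
P_1 = 1/(1+e^{0.0700}) = 0.4825
P_2 = 1/(1+e^{-0.7566}) = 0.6806
L = P_1 × P_2 = 0.4825 × 0.6806 = 0.32840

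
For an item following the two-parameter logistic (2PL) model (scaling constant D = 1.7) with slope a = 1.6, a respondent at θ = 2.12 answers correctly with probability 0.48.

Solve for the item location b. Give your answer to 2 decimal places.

P(θ) = 1 / (1 + exp(−D·a(θ − b)))
logit(0.48) = ln(0.48/0.52) = -0.0800
b = θ − logit/(1.7·a) = 2.12 − (-0.0800)/2.7200 = 2.1494

2.15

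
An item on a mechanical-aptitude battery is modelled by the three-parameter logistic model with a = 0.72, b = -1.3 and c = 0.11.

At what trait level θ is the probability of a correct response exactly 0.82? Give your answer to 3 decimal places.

P(θ) = c + (1 − c) · 1 / (1 + exp(−a(θ − b)))
Remove guessing floor: (0.82 − 0.11)/(1 − 0.11) = 0.7978
logit = ln(0.7978/0.2022) = 1.3723
θ = b + logit/(a) = -1.3 + 1.3723/0.7200 = 0.6060

0.606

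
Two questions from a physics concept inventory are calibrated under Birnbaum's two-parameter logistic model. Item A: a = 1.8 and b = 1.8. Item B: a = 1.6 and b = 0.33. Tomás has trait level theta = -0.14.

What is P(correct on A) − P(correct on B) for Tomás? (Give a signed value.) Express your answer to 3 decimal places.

-0.291

P(theta) = 1 / (1 + exp(−a(theta − b)))
P_A = 0.0295
P_B = 0.3204
P_A − P_B = -0.2908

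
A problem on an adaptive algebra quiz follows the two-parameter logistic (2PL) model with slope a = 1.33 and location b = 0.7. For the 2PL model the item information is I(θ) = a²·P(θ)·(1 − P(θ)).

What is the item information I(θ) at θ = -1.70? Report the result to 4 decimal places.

0.0671

P = 1/(1+e^{3.1920}) = 0.0395
P(1−P) = 0.0395 × 0.9605 = 0.0379
I = a² × P(1−P) = 1.33² × 0.0379 = 0.06706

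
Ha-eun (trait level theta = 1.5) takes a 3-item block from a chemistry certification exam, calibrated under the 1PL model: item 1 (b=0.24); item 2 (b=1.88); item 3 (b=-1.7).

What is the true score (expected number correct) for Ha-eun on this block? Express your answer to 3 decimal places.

2.146

P(theta) = 1 / (1 + exp(−(theta − b)))
P_1 = 1/(1+e^{-1.2600}) = 0.7790
P_2 = 1/(1+e^{0.3800}) = 0.4061
P_3 = 1/(1+e^{-3.2000}) = 0.9608
E[score] = 0.7790 + 0.4061 + 0.9608 = 2.1460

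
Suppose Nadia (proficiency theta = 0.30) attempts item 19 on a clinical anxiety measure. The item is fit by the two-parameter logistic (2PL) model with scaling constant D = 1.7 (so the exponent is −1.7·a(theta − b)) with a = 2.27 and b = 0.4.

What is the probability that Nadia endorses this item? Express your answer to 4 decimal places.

0.4047

P(theta) = 1 / (1 + exp(−D·a(theta − b)))
Exponent: 1.7 × 2.27 × (0.30 − 0.4) = -0.3859
1/(1 + e^{0.3859}) = 0.4047
P = 0.4047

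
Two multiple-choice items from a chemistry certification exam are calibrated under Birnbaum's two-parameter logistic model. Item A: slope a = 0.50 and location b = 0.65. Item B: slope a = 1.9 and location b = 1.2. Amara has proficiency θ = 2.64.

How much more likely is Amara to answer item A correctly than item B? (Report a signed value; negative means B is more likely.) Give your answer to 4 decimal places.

P(θ) = 1 / (1 + exp(−a(θ − b)))
P_A = 0.7301
P_B = 0.9391
P_A − P_B = -0.2090

-0.2090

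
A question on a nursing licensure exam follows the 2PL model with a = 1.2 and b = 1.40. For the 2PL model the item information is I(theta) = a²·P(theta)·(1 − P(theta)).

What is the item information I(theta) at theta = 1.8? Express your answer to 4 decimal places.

0.3400

P = 1/(1+e^{-0.4800}) = 0.6177
P(1−P) = 0.6177 × 0.3823 = 0.2361
I = a² × P(1−P) = 1.2² × 0.2361 = 0.34004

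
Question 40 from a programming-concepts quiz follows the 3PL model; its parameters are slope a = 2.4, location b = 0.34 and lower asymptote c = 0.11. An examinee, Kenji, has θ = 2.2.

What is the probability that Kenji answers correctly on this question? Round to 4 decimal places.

P(θ) = c + (1 − c) · 1 / (1 + exp(−a(θ − b)))
Exponent: 2.4 × (2.2 − 0.34) = 4.4640
1/(1 + e^{-4.4640}) = 0.9886
P = 0.11 + 0.89 × 0.9886 = 0.9899

0.9899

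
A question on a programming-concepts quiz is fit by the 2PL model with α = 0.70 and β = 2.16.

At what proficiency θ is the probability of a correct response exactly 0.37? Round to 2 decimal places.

1.40

P(θ) = 1 / (1 + exp(−α(θ − β)))
logit = ln(0.3700/0.6300) = -0.5322
θ = β + logit/(α) = 2.16 + (-0.5322)/0.7000 = 1.3997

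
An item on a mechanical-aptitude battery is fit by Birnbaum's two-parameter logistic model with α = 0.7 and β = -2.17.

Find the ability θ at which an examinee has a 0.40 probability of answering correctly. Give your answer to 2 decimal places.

-2.75

P(θ) = 1 / (1 + exp(−α(θ − β)))
logit = ln(0.4000/0.6000) = -0.4055
θ = β + logit/(α) = -2.17 + (-0.4055)/0.7000 = -2.7492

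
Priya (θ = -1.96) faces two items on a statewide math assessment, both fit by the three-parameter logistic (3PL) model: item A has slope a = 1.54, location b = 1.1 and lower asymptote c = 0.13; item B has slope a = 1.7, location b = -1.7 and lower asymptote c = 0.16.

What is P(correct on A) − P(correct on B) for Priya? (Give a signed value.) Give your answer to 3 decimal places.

P(θ) = c + (1 − c) · 1 / (1 + exp(−a(θ − b)))
P_A = 0.1377
P_B = 0.4887
P_A − P_B = -0.3509

-0.351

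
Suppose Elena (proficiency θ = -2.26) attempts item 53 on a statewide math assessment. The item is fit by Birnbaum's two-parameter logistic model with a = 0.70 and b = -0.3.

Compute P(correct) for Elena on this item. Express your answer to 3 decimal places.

P(θ) = 1 / (1 + exp(−a(θ − b)))
Exponent: 0.70 × (-2.26 − (-0.3)) = -1.3720
1/(1 + e^{1.3720}) = 0.2023

0.202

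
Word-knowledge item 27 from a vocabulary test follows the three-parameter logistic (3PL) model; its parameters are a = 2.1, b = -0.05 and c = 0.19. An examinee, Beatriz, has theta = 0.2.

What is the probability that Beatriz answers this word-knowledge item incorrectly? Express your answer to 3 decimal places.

P(theta) = c + (1 − c) · 1 / (1 + exp(−a(theta − b)))
Exponent: 2.1 × (0.2 − (-0.05)) = 0.5250
1/(1 + e^{-0.5250}) = 0.6283
P = 0.19 + 0.81 × 0.6283 = 0.6989
P(incorrect) = 1 − 0.6989 = 0.3011

0.301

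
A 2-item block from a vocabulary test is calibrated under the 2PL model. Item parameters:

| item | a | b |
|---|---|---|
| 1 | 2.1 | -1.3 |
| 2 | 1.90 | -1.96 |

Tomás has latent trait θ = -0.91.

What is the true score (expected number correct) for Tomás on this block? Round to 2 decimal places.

P(θ) = 1 / (1 + exp(−a(θ − b)))
P_1 = 1/(1+e^{-0.8190}) = 0.6940
P_2 = 1/(1+e^{-1.9950}) = 0.8803
E[score] = 0.6940 + 0.8803 = 1.5743

1.57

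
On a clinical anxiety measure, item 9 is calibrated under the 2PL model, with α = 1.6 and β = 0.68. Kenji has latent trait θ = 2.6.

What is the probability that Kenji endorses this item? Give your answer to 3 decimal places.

0.956

P(θ) = 1 / (1 + exp(−α(θ − β)))
Exponent: 1.6 × (2.6 − 0.68) = 3.0720
1/(1 + e^{-3.0720}) = 0.9557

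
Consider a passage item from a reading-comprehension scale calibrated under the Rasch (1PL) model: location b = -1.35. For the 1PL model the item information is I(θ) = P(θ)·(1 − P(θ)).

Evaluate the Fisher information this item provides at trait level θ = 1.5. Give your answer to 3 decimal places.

0.052

P = 1/(1+e^{-2.8500}) = 0.9453
P(1−P) = 0.9453 × 0.0547 = 0.0517
I = P(1−P) = 0.05169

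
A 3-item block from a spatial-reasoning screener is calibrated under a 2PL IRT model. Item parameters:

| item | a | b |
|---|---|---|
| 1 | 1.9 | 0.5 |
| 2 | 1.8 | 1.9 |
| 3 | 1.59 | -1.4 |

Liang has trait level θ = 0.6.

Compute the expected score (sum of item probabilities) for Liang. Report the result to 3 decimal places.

P(θ) = 1 / (1 + exp(−a(θ − b)))
P_1 = 1/(1+e^{-0.1900}) = 0.5474
P_2 = 1/(1+e^{2.3400}) = 0.0879
P_3 = 1/(1+e^{-3.1800}) = 0.9601
E[score] = 0.5474 + 0.0879 + 0.9601 = 1.5953

1.595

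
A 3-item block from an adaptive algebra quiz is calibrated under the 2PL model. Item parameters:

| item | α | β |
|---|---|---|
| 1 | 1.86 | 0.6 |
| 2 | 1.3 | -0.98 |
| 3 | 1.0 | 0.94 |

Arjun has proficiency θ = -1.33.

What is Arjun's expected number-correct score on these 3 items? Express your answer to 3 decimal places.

0.509

P(θ) = 1 / (1 + exp(−α(θ − β)))
P_1 = 1/(1+e^{3.5898}) = 0.0269
P_2 = 1/(1+e^{0.4550}) = 0.3882
P_3 = 1/(1+e^{2.2700}) = 0.0936
E[score] = 0.0269 + 0.3882 + 0.0936 = 0.5087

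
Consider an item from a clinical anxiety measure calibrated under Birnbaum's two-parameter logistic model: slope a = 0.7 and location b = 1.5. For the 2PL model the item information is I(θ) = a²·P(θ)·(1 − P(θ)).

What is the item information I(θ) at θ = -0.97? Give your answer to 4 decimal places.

P = 1/(1+e^{1.7290}) = 0.1507
P(1−P) = 0.1507 × 0.8493 = 0.1280
I = a² × P(1−P) = 0.7² × 0.1280 = 0.06272

0.0627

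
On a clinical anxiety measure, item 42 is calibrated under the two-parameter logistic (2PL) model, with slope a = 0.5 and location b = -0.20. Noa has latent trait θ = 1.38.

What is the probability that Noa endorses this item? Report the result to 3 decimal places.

P(θ) = 1 / (1 + exp(−a(θ − b)))
Exponent: 0.5 × (1.38 − (-0.20)) = 0.7900
1/(1 + e^{-0.7900}) = 0.6878

0.688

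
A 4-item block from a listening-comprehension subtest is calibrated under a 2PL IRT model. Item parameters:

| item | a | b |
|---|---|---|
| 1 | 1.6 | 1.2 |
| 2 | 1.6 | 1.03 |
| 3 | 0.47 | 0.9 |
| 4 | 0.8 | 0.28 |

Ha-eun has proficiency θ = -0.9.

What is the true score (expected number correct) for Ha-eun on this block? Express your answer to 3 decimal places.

0.658

P(θ) = 1 / (1 + exp(−a(θ − b)))
P_1 = 1/(1+e^{3.3600}) = 0.0336
P_2 = 1/(1+e^{3.0880}) = 0.0436
P_3 = 1/(1+e^{0.8460}) = 0.3003
P_4 = 1/(1+e^{0.9440}) = 0.2801
E[score] = 0.0336 + 0.0436 + 0.3003 + 0.2801 = 0.6575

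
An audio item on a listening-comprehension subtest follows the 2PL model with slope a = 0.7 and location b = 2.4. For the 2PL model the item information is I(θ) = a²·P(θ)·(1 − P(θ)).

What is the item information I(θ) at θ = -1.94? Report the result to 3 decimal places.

0.021

P = 1/(1+e^{3.0380}) = 0.0457
P(1−P) = 0.0457 × 0.9543 = 0.0436
I = a² × P(1−P) = 0.7² × 0.0436 = 0.02139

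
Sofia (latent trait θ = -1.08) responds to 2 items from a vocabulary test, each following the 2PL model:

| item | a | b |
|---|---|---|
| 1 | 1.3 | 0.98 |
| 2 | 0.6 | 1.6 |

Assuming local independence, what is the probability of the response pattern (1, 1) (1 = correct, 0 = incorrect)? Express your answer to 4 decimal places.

0.0107

P(θ) = 1 / (1 + exp(−a(θ − b)))
P_1 = 1/(1+e^{2.6780}) = 0.0643
P_2 = 1/(1+e^{1.6080}) = 0.1669
L = P_1 × P_2 = 0.0643 × 0.1669 = 0.01073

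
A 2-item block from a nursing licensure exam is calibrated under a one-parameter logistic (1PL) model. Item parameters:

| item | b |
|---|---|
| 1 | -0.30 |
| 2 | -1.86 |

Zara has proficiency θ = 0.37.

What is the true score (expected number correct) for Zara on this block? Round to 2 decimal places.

1.56

P(θ) = 1 / (1 + exp(−(θ − b)))
P_1 = 1/(1+e^{-0.6700}) = 0.6615
P_2 = 1/(1+e^{-2.2300}) = 0.9029
E[score] = 0.6615 + 0.9029 = 1.5644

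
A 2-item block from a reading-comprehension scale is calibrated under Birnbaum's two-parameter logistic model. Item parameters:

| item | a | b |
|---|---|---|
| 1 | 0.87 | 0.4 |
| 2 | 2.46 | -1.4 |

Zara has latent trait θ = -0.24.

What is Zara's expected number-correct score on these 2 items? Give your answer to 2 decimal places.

P(θ) = 1 / (1 + exp(−a(θ − b)))
P_1 = 1/(1+e^{0.5568}) = 0.3643
P_2 = 1/(1+e^{-2.8536}) = 0.9455
E[score] = 0.3643 + 0.9455 = 1.3098

1.31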